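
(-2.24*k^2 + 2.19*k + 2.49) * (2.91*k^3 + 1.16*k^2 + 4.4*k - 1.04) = -6.5184*k^5 + 3.7745*k^4 - 0.069700000000001*k^3 + 14.854*k^2 + 8.6784*k - 2.5896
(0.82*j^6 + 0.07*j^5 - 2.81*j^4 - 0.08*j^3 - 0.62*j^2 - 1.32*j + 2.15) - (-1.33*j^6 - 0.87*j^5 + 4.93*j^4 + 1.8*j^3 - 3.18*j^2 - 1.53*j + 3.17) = 2.15*j^6 + 0.94*j^5 - 7.74*j^4 - 1.88*j^3 + 2.56*j^2 + 0.21*j - 1.02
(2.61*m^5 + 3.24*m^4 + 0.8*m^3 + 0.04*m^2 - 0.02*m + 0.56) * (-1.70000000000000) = -4.437*m^5 - 5.508*m^4 - 1.36*m^3 - 0.068*m^2 + 0.034*m - 0.952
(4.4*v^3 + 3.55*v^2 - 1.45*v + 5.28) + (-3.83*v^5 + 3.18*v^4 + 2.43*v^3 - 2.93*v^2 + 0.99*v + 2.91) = -3.83*v^5 + 3.18*v^4 + 6.83*v^3 + 0.62*v^2 - 0.46*v + 8.19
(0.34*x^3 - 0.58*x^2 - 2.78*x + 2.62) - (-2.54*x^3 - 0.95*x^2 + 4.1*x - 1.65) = 2.88*x^3 + 0.37*x^2 - 6.88*x + 4.27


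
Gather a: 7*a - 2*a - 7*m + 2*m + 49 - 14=5*a - 5*m + 35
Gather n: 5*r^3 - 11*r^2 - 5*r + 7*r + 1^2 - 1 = 5*r^3 - 11*r^2 + 2*r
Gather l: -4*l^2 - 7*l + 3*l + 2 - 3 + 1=-4*l^2 - 4*l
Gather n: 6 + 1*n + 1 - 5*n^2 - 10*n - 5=-5*n^2 - 9*n + 2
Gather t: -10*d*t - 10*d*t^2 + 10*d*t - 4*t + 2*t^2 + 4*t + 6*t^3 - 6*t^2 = 6*t^3 + t^2*(-10*d - 4)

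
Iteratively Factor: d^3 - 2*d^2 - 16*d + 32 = (d - 4)*(d^2 + 2*d - 8) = (d - 4)*(d - 2)*(d + 4)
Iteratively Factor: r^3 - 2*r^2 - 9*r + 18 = (r - 3)*(r^2 + r - 6) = (r - 3)*(r + 3)*(r - 2)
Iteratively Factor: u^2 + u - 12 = (u + 4)*(u - 3)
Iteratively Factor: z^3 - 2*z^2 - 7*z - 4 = (z + 1)*(z^2 - 3*z - 4) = (z + 1)^2*(z - 4)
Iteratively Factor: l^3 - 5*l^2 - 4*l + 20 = (l - 5)*(l^2 - 4) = (l - 5)*(l - 2)*(l + 2)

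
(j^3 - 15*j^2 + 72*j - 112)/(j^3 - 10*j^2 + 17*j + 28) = (j - 4)/(j + 1)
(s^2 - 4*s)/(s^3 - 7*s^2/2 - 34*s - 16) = 2*s*(4 - s)/(-2*s^3 + 7*s^2 + 68*s + 32)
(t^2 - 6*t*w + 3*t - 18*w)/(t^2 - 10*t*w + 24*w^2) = (t + 3)/(t - 4*w)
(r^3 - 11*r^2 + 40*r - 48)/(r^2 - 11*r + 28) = (r^2 - 7*r + 12)/(r - 7)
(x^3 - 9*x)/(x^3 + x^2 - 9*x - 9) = x/(x + 1)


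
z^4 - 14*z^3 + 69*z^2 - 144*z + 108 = (z - 6)*(z - 3)^2*(z - 2)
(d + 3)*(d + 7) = d^2 + 10*d + 21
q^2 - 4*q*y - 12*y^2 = (q - 6*y)*(q + 2*y)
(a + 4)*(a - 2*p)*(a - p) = a^3 - 3*a^2*p + 4*a^2 + 2*a*p^2 - 12*a*p + 8*p^2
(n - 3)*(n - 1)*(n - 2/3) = n^3 - 14*n^2/3 + 17*n/3 - 2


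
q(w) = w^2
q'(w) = 2*w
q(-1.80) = 3.24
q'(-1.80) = -3.60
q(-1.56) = 2.43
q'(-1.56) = -3.12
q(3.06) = 9.36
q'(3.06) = 6.12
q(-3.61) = 13.03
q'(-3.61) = -7.22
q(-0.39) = 0.15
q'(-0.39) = -0.78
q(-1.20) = 1.44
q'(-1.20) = -2.40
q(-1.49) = 2.22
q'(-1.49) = -2.98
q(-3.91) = 15.29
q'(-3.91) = -7.82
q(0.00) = 0.00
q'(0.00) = 0.00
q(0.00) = 0.00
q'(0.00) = 0.00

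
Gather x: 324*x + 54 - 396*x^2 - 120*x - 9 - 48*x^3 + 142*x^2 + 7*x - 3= -48*x^3 - 254*x^2 + 211*x + 42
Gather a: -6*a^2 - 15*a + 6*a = -6*a^2 - 9*a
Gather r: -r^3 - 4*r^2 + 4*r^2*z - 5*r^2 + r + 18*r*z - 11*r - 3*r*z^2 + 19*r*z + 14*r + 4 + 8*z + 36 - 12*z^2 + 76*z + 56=-r^3 + r^2*(4*z - 9) + r*(-3*z^2 + 37*z + 4) - 12*z^2 + 84*z + 96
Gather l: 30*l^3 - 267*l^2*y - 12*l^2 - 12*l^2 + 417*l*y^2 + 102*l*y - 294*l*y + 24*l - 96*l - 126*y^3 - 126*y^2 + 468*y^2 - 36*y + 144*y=30*l^3 + l^2*(-267*y - 24) + l*(417*y^2 - 192*y - 72) - 126*y^3 + 342*y^2 + 108*y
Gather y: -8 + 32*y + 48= 32*y + 40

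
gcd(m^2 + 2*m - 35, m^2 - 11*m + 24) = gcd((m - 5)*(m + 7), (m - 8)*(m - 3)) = 1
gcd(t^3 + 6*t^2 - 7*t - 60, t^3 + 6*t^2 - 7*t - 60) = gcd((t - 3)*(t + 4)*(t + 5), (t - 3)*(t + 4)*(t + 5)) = t^3 + 6*t^2 - 7*t - 60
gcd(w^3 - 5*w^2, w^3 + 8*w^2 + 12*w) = w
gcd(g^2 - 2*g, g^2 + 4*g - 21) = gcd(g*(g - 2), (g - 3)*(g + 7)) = 1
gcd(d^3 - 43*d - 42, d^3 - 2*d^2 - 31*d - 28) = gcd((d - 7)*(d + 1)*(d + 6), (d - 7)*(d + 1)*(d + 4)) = d^2 - 6*d - 7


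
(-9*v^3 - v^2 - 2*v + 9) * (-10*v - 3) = 90*v^4 + 37*v^3 + 23*v^2 - 84*v - 27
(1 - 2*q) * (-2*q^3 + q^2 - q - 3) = 4*q^4 - 4*q^3 + 3*q^2 + 5*q - 3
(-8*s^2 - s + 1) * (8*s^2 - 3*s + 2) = -64*s^4 + 16*s^3 - 5*s^2 - 5*s + 2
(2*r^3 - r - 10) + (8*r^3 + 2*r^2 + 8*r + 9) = 10*r^3 + 2*r^2 + 7*r - 1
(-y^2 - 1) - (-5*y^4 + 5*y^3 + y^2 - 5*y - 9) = 5*y^4 - 5*y^3 - 2*y^2 + 5*y + 8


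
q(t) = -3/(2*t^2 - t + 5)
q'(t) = -3*(1 - 4*t)/(2*t^2 - t + 5)^2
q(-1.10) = -0.35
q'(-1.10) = -0.22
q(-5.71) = -0.04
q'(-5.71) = -0.01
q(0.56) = -0.59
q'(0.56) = 0.14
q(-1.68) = -0.24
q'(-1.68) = -0.15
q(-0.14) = -0.58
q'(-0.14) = -0.17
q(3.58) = -0.11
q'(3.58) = 0.05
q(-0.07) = -0.59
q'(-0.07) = -0.15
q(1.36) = -0.41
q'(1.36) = 0.25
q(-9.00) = -0.02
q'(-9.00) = 0.00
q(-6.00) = -0.04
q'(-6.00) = -0.01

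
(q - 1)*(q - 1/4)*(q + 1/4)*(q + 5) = q^4 + 4*q^3 - 81*q^2/16 - q/4 + 5/16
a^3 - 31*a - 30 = (a - 6)*(a + 1)*(a + 5)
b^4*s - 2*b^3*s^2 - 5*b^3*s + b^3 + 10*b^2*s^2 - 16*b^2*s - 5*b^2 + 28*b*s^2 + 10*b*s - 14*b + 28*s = (b - 7)*(b + 2)*(b - 2*s)*(b*s + 1)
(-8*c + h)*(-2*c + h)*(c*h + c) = 16*c^3*h + 16*c^3 - 10*c^2*h^2 - 10*c^2*h + c*h^3 + c*h^2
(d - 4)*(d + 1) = d^2 - 3*d - 4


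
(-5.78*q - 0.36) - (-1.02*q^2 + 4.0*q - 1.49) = 1.02*q^2 - 9.78*q + 1.13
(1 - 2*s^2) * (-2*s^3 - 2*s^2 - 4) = 4*s^5 + 4*s^4 - 2*s^3 + 6*s^2 - 4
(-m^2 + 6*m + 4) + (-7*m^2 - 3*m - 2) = -8*m^2 + 3*m + 2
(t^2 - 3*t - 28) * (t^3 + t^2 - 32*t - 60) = t^5 - 2*t^4 - 63*t^3 + 8*t^2 + 1076*t + 1680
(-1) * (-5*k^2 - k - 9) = 5*k^2 + k + 9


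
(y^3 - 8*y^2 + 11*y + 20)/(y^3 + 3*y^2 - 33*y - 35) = (y - 4)/(y + 7)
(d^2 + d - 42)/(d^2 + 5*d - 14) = (d - 6)/(d - 2)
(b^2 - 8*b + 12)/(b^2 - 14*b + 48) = (b - 2)/(b - 8)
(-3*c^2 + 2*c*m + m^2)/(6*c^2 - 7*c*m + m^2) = (-3*c - m)/(6*c - m)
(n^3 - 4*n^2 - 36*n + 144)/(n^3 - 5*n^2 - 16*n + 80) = (n^2 - 36)/(n^2 - n - 20)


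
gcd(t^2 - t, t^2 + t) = t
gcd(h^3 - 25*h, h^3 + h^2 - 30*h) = h^2 - 5*h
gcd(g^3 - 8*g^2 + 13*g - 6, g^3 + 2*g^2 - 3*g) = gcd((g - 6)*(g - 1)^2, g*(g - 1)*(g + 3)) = g - 1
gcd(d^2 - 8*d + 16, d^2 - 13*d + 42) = 1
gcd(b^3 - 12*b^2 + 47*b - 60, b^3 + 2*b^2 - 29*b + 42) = b - 3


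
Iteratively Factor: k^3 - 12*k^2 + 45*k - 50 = (k - 5)*(k^2 - 7*k + 10) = (k - 5)*(k - 2)*(k - 5)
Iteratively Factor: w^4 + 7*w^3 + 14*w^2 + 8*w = (w)*(w^3 + 7*w^2 + 14*w + 8) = w*(w + 2)*(w^2 + 5*w + 4) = w*(w + 2)*(w + 4)*(w + 1)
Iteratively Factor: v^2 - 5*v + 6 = (v - 3)*(v - 2)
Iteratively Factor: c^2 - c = (c - 1)*(c)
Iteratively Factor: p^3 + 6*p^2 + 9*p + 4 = (p + 4)*(p^2 + 2*p + 1) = (p + 1)*(p + 4)*(p + 1)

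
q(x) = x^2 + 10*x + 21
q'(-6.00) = -2.00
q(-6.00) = -3.00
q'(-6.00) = -2.00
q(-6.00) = -3.00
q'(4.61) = 19.22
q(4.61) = 88.35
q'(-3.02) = 3.96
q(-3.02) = -0.08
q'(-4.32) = 1.36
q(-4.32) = -3.54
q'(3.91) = 17.82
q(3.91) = 75.39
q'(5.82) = 21.64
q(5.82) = 113.07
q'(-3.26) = 3.48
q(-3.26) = -0.97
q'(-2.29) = 5.42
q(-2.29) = 3.34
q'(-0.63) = 8.74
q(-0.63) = 15.10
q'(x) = 2*x + 10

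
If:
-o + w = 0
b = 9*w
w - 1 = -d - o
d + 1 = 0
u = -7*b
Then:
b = 9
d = -1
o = 1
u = -63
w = 1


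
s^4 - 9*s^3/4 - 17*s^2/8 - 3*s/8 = s*(s - 3)*(s + 1/4)*(s + 1/2)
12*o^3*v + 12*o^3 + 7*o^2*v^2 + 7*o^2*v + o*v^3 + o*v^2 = (3*o + v)*(4*o + v)*(o*v + o)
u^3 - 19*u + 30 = (u - 3)*(u - 2)*(u + 5)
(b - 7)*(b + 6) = b^2 - b - 42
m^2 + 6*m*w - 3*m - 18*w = (m - 3)*(m + 6*w)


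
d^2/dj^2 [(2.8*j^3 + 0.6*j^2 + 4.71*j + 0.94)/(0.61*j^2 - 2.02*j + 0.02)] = (27.765742*j^3 + 1.376004*j^2 - 7.28766000000001*j + 8.029264)/(0.226981*j^6 - 2.254926*j^5 + 7.489458*j^4 - 8.390272*j^3 + 0.245556*j^2 - 0.002424*j + 8.0e-6)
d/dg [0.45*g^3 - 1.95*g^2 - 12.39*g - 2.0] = 1.35*g^2 - 3.9*g - 12.39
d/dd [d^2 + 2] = 2*d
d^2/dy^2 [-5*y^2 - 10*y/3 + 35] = -10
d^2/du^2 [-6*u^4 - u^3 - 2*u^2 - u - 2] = -72*u^2 - 6*u - 4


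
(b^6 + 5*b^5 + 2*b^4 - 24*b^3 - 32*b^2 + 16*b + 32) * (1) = b^6 + 5*b^5 + 2*b^4 - 24*b^3 - 32*b^2 + 16*b + 32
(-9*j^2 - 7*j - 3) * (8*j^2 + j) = -72*j^4 - 65*j^3 - 31*j^2 - 3*j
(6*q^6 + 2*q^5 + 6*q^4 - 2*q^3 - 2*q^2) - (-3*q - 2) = 6*q^6 + 2*q^5 + 6*q^4 - 2*q^3 - 2*q^2 + 3*q + 2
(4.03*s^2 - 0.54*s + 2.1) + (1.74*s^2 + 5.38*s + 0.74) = 5.77*s^2 + 4.84*s + 2.84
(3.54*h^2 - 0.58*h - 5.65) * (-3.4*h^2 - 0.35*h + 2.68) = -12.036*h^4 + 0.733*h^3 + 28.9002*h^2 + 0.4231*h - 15.142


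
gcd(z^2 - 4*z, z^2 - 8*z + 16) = z - 4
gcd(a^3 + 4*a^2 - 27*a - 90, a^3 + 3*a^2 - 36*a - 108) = a^2 + 9*a + 18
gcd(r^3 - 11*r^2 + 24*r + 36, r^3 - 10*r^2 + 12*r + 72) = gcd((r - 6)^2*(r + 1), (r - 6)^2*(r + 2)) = r^2 - 12*r + 36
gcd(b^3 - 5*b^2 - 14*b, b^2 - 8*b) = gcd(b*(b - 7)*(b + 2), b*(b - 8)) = b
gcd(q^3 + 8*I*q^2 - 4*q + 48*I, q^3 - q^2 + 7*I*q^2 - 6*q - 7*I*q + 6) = q + 6*I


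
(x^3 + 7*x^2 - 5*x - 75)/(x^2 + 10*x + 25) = x - 3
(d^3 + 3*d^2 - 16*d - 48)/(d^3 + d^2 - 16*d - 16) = (d + 3)/(d + 1)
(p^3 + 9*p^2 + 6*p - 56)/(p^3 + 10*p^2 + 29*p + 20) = (p^2 + 5*p - 14)/(p^2 + 6*p + 5)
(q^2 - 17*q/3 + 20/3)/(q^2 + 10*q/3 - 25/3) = (q - 4)/(q + 5)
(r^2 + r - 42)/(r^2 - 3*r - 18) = (r + 7)/(r + 3)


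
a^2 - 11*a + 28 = (a - 7)*(a - 4)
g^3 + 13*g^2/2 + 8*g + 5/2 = (g + 1/2)*(g + 1)*(g + 5)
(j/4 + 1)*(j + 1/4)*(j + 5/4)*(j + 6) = j^4/4 + 23*j^3/8 + 629*j^2/64 + 313*j/32 + 15/8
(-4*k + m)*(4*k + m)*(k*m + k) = -16*k^3*m - 16*k^3 + k*m^3 + k*m^2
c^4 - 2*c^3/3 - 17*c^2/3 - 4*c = c*(c - 3)*(c + 1)*(c + 4/3)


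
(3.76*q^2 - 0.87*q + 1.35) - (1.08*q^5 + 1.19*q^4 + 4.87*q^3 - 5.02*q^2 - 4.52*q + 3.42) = -1.08*q^5 - 1.19*q^4 - 4.87*q^3 + 8.78*q^2 + 3.65*q - 2.07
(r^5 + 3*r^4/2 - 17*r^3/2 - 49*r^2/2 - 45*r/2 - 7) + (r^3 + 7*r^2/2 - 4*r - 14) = r^5 + 3*r^4/2 - 15*r^3/2 - 21*r^2 - 53*r/2 - 21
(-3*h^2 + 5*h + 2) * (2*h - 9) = -6*h^3 + 37*h^2 - 41*h - 18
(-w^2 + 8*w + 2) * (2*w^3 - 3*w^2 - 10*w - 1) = -2*w^5 + 19*w^4 - 10*w^3 - 85*w^2 - 28*w - 2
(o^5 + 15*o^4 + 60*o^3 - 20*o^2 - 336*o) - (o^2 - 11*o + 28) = o^5 + 15*o^4 + 60*o^3 - 21*o^2 - 325*o - 28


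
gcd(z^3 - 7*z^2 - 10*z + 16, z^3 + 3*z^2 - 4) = z^2 + z - 2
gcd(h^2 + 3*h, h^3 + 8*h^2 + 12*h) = h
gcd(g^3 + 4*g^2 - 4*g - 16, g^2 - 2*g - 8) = g + 2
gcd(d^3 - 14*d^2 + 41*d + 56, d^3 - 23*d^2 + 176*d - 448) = d^2 - 15*d + 56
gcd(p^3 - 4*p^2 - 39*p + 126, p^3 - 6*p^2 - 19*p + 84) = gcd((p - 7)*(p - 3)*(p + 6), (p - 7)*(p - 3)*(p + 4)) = p^2 - 10*p + 21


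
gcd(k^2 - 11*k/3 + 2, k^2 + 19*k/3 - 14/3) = k - 2/3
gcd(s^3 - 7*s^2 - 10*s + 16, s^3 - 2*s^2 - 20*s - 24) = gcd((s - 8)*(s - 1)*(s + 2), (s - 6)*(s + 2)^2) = s + 2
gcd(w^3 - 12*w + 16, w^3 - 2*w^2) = w - 2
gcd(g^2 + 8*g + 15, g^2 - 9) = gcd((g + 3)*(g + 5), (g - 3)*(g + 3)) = g + 3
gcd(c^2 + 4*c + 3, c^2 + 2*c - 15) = 1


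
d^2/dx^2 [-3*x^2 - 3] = -6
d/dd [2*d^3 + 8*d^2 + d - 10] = 6*d^2 + 16*d + 1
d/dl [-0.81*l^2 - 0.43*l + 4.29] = -1.62*l - 0.43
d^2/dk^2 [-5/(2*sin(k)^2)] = 5*(2*sin(k)^2 - 3)/sin(k)^4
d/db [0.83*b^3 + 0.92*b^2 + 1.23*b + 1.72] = 2.49*b^2 + 1.84*b + 1.23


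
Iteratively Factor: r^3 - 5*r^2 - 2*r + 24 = (r - 3)*(r^2 - 2*r - 8) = (r - 3)*(r + 2)*(r - 4)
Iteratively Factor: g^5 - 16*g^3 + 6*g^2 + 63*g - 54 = (g + 3)*(g^4 - 3*g^3 - 7*g^2 + 27*g - 18) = (g + 3)^2*(g^3 - 6*g^2 + 11*g - 6) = (g - 1)*(g + 3)^2*(g^2 - 5*g + 6) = (g - 3)*(g - 1)*(g + 3)^2*(g - 2)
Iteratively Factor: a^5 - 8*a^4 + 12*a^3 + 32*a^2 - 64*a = (a - 4)*(a^4 - 4*a^3 - 4*a^2 + 16*a) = a*(a - 4)*(a^3 - 4*a^2 - 4*a + 16) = a*(a - 4)*(a - 2)*(a^2 - 2*a - 8) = a*(a - 4)^2*(a - 2)*(a + 2)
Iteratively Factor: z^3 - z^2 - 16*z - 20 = (z + 2)*(z^2 - 3*z - 10) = (z + 2)^2*(z - 5)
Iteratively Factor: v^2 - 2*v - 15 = (v - 5)*(v + 3)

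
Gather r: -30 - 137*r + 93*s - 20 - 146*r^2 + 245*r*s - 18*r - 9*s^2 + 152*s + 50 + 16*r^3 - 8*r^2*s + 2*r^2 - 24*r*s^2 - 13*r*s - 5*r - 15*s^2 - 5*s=16*r^3 + r^2*(-8*s - 144) + r*(-24*s^2 + 232*s - 160) - 24*s^2 + 240*s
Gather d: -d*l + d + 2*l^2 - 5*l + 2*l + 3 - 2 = d*(1 - l) + 2*l^2 - 3*l + 1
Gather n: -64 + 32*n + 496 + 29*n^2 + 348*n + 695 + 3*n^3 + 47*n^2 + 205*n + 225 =3*n^3 + 76*n^2 + 585*n + 1352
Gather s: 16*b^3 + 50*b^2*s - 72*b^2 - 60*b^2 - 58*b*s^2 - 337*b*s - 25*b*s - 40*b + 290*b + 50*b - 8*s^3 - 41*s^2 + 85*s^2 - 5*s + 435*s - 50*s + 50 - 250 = 16*b^3 - 132*b^2 + 300*b - 8*s^3 + s^2*(44 - 58*b) + s*(50*b^2 - 362*b + 380) - 200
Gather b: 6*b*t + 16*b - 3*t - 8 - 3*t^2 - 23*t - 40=b*(6*t + 16) - 3*t^2 - 26*t - 48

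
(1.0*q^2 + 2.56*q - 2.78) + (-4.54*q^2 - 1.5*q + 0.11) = -3.54*q^2 + 1.06*q - 2.67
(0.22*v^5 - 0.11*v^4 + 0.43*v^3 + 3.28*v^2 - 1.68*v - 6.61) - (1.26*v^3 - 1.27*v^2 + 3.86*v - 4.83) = 0.22*v^5 - 0.11*v^4 - 0.83*v^3 + 4.55*v^2 - 5.54*v - 1.78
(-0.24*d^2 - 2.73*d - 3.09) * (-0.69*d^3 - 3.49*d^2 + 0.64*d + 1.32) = 0.1656*d^5 + 2.7213*d^4 + 11.5062*d^3 + 8.7201*d^2 - 5.5812*d - 4.0788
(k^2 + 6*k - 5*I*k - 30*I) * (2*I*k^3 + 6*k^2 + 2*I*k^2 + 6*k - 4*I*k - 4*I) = 2*I*k^5 + 16*k^4 + 14*I*k^4 + 112*k^3 - 22*I*k^3 + 76*k^2 - 238*I*k^2 - 140*k - 204*I*k - 120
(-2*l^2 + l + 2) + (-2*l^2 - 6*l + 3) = -4*l^2 - 5*l + 5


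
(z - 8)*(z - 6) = z^2 - 14*z + 48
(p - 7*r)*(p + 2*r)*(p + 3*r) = p^3 - 2*p^2*r - 29*p*r^2 - 42*r^3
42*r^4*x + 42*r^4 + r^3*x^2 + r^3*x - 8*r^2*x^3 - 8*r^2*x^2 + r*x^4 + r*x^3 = (-7*r + x)*(-3*r + x)*(2*r + x)*(r*x + r)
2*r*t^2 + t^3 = t^2*(2*r + t)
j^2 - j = j*(j - 1)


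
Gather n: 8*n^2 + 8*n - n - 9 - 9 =8*n^2 + 7*n - 18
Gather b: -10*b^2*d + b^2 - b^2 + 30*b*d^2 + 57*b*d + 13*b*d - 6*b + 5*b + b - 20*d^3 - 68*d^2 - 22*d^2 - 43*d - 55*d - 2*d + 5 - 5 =-10*b^2*d + b*(30*d^2 + 70*d) - 20*d^3 - 90*d^2 - 100*d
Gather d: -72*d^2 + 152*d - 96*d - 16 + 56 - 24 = -72*d^2 + 56*d + 16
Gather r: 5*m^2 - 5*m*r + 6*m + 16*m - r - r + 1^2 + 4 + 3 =5*m^2 + 22*m + r*(-5*m - 2) + 8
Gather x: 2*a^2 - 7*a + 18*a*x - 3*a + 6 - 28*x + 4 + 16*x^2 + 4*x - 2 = 2*a^2 - 10*a + 16*x^2 + x*(18*a - 24) + 8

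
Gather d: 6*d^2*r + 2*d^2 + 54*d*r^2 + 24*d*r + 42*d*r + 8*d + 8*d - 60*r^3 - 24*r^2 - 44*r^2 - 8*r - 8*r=d^2*(6*r + 2) + d*(54*r^2 + 66*r + 16) - 60*r^3 - 68*r^2 - 16*r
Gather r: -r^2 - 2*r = -r^2 - 2*r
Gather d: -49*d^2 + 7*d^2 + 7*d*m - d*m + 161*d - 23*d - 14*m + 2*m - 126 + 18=-42*d^2 + d*(6*m + 138) - 12*m - 108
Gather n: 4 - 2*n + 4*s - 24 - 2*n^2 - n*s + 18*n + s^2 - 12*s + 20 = -2*n^2 + n*(16 - s) + s^2 - 8*s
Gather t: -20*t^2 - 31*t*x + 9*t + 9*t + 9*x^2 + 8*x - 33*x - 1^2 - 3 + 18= -20*t^2 + t*(18 - 31*x) + 9*x^2 - 25*x + 14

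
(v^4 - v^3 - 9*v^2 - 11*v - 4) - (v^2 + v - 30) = v^4 - v^3 - 10*v^2 - 12*v + 26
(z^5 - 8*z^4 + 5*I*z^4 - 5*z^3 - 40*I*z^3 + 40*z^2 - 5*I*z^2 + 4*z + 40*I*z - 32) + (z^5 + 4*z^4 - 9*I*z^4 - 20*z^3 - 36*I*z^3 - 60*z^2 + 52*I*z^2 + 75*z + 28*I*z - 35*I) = 2*z^5 - 4*z^4 - 4*I*z^4 - 25*z^3 - 76*I*z^3 - 20*z^2 + 47*I*z^2 + 79*z + 68*I*z - 32 - 35*I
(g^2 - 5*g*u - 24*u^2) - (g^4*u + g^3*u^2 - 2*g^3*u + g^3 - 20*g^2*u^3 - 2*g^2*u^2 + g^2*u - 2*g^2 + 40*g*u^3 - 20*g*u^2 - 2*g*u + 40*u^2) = -g^4*u - g^3*u^2 + 2*g^3*u - g^3 + 20*g^2*u^3 + 2*g^2*u^2 - g^2*u + 3*g^2 - 40*g*u^3 + 20*g*u^2 - 3*g*u - 64*u^2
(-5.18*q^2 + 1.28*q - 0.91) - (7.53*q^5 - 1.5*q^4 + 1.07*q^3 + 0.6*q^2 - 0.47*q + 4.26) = -7.53*q^5 + 1.5*q^4 - 1.07*q^3 - 5.78*q^2 + 1.75*q - 5.17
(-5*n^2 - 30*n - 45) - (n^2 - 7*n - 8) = -6*n^2 - 23*n - 37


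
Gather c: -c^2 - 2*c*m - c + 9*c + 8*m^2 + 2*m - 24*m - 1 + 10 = -c^2 + c*(8 - 2*m) + 8*m^2 - 22*m + 9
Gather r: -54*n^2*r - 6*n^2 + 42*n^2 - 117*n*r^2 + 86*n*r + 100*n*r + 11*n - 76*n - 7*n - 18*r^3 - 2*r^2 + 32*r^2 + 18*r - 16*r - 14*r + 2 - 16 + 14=36*n^2 - 72*n - 18*r^3 + r^2*(30 - 117*n) + r*(-54*n^2 + 186*n - 12)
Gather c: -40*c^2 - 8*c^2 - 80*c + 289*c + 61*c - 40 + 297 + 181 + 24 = -48*c^2 + 270*c + 462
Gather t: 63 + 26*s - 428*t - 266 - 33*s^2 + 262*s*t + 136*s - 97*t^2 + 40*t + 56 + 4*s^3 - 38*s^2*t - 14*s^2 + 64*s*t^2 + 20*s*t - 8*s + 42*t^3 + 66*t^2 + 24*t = 4*s^3 - 47*s^2 + 154*s + 42*t^3 + t^2*(64*s - 31) + t*(-38*s^2 + 282*s - 364) - 147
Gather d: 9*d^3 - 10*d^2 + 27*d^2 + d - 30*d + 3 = 9*d^3 + 17*d^2 - 29*d + 3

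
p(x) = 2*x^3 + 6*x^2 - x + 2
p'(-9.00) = 377.00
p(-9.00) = -961.00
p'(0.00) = -1.00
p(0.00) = 2.00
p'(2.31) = 58.74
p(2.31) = 56.36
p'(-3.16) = 20.99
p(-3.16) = 1.96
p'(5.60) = 254.36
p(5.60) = 535.79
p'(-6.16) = 152.75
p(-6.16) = -231.66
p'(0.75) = 11.38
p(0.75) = 5.47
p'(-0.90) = -6.94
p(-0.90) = 6.30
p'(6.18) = 302.31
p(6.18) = 697.03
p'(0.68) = 9.93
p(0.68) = 4.72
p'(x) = 6*x^2 + 12*x - 1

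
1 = 1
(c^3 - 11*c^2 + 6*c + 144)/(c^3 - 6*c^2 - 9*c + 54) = (c - 8)/(c - 3)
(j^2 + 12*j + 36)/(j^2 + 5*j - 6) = (j + 6)/(j - 1)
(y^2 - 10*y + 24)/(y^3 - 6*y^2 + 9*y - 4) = (y - 6)/(y^2 - 2*y + 1)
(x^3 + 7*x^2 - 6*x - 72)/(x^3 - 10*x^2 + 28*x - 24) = (x^3 + 7*x^2 - 6*x - 72)/(x^3 - 10*x^2 + 28*x - 24)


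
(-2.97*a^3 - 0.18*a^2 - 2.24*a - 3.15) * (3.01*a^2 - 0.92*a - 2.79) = -8.9397*a^5 + 2.1906*a^4 + 1.7095*a^3 - 6.9185*a^2 + 9.1476*a + 8.7885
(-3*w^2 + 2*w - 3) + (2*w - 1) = -3*w^2 + 4*w - 4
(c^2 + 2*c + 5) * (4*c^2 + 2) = 4*c^4 + 8*c^3 + 22*c^2 + 4*c + 10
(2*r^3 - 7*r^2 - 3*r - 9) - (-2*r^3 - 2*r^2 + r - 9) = 4*r^3 - 5*r^2 - 4*r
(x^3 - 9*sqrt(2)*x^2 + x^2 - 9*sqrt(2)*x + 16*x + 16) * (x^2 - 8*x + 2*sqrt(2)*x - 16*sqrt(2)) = x^5 - 7*sqrt(2)*x^4 - 7*x^4 - 28*x^3 + 49*sqrt(2)*x^3 + 88*sqrt(2)*x^2 + 140*x^2 - 224*sqrt(2)*x + 160*x - 256*sqrt(2)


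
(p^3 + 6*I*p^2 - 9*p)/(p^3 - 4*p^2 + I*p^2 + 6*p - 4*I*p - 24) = p*(p + 3*I)/(p^2 - 2*p*(2 + I) + 8*I)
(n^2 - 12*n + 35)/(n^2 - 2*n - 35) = (n - 5)/(n + 5)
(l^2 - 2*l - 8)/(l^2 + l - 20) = (l + 2)/(l + 5)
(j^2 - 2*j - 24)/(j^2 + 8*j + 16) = (j - 6)/(j + 4)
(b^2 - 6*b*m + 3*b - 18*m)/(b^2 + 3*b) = (b - 6*m)/b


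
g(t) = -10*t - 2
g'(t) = -10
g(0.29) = -4.90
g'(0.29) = -10.00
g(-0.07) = -1.30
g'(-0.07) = -10.00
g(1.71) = -19.10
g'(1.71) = -10.00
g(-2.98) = 27.80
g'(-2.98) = -10.00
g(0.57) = -7.70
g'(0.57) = -10.00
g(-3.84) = 36.40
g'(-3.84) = -10.00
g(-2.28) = 20.80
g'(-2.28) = -10.00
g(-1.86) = 16.60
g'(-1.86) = -10.00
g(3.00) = -32.00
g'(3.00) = -10.00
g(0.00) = -2.00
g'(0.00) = -10.00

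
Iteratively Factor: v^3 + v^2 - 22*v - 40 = (v - 5)*(v^2 + 6*v + 8) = (v - 5)*(v + 2)*(v + 4)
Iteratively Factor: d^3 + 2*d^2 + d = (d)*(d^2 + 2*d + 1) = d*(d + 1)*(d + 1)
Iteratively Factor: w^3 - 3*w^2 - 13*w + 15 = (w - 5)*(w^2 + 2*w - 3) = (w - 5)*(w + 3)*(w - 1)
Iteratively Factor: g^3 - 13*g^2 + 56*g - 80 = (g - 5)*(g^2 - 8*g + 16) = (g - 5)*(g - 4)*(g - 4)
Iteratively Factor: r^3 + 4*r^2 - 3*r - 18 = (r - 2)*(r^2 + 6*r + 9) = (r - 2)*(r + 3)*(r + 3)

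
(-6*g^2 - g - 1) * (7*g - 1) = -42*g^3 - g^2 - 6*g + 1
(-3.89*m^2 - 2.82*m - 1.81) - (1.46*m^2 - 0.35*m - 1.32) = -5.35*m^2 - 2.47*m - 0.49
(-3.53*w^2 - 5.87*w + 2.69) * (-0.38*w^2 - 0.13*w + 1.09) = 1.3414*w^4 + 2.6895*w^3 - 4.1068*w^2 - 6.748*w + 2.9321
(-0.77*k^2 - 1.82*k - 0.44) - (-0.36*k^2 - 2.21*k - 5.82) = -0.41*k^2 + 0.39*k + 5.38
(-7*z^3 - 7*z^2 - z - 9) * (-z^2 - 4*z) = 7*z^5 + 35*z^4 + 29*z^3 + 13*z^2 + 36*z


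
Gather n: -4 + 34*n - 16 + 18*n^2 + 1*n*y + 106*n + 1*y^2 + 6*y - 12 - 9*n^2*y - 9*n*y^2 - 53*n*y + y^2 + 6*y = n^2*(18 - 9*y) + n*(-9*y^2 - 52*y + 140) + 2*y^2 + 12*y - 32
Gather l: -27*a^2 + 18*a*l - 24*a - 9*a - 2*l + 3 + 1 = -27*a^2 - 33*a + l*(18*a - 2) + 4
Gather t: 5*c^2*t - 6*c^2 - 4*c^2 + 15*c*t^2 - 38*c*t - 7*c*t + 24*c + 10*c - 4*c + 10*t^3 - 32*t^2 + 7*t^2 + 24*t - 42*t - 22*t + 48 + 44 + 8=-10*c^2 + 30*c + 10*t^3 + t^2*(15*c - 25) + t*(5*c^2 - 45*c - 40) + 100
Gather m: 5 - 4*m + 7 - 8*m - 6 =6 - 12*m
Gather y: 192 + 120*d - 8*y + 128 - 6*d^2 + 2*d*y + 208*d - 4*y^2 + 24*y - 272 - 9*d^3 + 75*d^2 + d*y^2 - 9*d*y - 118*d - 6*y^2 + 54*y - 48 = -9*d^3 + 69*d^2 + 210*d + y^2*(d - 10) + y*(70 - 7*d)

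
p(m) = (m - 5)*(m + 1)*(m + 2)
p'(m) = (m - 5)*(m + 1) + (m - 5)*(m + 2) + (m + 1)*(m + 2)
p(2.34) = -38.56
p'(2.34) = -5.93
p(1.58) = -31.59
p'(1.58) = -11.83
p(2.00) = -36.00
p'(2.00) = -9.00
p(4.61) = -14.46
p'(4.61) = 32.32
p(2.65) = -39.89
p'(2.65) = -2.53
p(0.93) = -23.02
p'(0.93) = -14.13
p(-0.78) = -1.55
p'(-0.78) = -8.05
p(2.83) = -40.14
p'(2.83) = -0.29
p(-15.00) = -3640.00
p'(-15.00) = 722.00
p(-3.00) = -16.00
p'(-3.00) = 26.00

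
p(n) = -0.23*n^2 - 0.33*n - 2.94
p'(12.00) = -5.85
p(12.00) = -40.02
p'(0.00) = -0.33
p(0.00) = -2.94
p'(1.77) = -1.14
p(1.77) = -4.24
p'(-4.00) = 1.51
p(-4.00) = -5.30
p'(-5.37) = 2.14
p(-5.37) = -7.80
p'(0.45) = -0.54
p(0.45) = -3.14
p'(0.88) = -0.73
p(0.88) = -3.41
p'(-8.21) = 3.45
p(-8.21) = -15.73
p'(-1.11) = 0.18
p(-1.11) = -2.86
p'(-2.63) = 0.88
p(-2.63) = -3.66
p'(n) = -0.46*n - 0.33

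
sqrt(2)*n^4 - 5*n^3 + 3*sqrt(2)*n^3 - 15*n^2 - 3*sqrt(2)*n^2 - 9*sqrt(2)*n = n*(n + 3)*(n - 3*sqrt(2))*(sqrt(2)*n + 1)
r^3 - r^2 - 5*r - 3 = (r - 3)*(r + 1)^2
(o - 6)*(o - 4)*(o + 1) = o^3 - 9*o^2 + 14*o + 24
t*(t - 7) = t^2 - 7*t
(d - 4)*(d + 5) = d^2 + d - 20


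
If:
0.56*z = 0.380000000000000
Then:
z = 0.68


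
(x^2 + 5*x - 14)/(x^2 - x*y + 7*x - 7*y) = (x - 2)/(x - y)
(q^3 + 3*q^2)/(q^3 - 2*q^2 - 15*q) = q/(q - 5)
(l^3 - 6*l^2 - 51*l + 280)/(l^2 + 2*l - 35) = l - 8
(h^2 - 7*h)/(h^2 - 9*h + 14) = h/(h - 2)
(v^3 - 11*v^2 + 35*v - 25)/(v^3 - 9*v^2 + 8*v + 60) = (v^2 - 6*v + 5)/(v^2 - 4*v - 12)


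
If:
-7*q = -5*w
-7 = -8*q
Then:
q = 7/8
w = 49/40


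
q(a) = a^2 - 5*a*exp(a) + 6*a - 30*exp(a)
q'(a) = -5*a*exp(a) + 2*a - 35*exp(a) + 6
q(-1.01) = -14.13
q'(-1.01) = -6.93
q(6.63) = -47751.26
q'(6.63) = -51603.15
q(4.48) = -4576.55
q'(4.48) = -5049.71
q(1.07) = -95.49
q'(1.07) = -109.50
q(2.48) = -485.28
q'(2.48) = -555.06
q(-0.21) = -24.68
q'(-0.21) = -21.94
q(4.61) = -5281.77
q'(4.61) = -5817.88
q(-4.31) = -7.40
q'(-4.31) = -2.80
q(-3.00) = -9.75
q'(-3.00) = -1.00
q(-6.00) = 0.00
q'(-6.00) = -6.01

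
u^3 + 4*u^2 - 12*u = u*(u - 2)*(u + 6)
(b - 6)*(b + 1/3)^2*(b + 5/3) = b^4 - 11*b^3/3 - 115*b^2/9 - 193*b/27 - 10/9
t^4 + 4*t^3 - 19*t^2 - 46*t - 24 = (t - 4)*(t + 1)^2*(t + 6)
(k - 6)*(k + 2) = k^2 - 4*k - 12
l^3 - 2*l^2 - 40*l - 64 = (l - 8)*(l + 2)*(l + 4)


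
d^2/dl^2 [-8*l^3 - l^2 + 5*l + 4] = -48*l - 2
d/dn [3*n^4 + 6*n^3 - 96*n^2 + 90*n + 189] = 12*n^3 + 18*n^2 - 192*n + 90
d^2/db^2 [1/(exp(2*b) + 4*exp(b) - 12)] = 4*(-(exp(b) + 1)*(exp(2*b) + 4*exp(b) - 12) + 2*(exp(b) + 2)^2*exp(b))*exp(b)/(exp(2*b) + 4*exp(b) - 12)^3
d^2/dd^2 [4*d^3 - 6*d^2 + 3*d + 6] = 24*d - 12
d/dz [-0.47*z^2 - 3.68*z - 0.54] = -0.94*z - 3.68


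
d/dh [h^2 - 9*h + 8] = 2*h - 9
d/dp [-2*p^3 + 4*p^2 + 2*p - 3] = -6*p^2 + 8*p + 2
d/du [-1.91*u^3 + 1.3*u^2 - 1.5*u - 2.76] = -5.73*u^2 + 2.6*u - 1.5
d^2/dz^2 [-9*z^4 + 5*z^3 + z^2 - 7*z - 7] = -108*z^2 + 30*z + 2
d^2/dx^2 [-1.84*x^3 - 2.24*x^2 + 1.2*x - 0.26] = -11.04*x - 4.48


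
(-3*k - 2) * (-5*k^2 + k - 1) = 15*k^3 + 7*k^2 + k + 2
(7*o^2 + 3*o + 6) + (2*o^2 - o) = 9*o^2 + 2*o + 6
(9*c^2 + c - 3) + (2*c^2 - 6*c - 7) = 11*c^2 - 5*c - 10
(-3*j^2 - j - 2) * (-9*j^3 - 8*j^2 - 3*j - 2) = 27*j^5 + 33*j^4 + 35*j^3 + 25*j^2 + 8*j + 4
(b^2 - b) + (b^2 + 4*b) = 2*b^2 + 3*b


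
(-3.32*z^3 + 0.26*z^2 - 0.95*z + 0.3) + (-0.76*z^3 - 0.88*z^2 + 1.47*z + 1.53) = -4.08*z^3 - 0.62*z^2 + 0.52*z + 1.83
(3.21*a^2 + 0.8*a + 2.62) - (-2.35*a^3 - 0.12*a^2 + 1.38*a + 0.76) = 2.35*a^3 + 3.33*a^2 - 0.58*a + 1.86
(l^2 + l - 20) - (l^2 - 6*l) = 7*l - 20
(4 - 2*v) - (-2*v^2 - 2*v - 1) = 2*v^2 + 5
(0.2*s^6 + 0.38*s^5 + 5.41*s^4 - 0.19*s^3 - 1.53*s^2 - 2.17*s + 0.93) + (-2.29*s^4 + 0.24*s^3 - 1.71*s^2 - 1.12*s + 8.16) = 0.2*s^6 + 0.38*s^5 + 3.12*s^4 + 0.05*s^3 - 3.24*s^2 - 3.29*s + 9.09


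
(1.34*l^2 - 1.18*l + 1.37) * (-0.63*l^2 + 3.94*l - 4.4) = -0.8442*l^4 + 6.023*l^3 - 11.4083*l^2 + 10.5898*l - 6.028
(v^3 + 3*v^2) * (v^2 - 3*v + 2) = v^5 - 7*v^3 + 6*v^2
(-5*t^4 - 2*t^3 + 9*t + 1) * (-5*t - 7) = 25*t^5 + 45*t^4 + 14*t^3 - 45*t^2 - 68*t - 7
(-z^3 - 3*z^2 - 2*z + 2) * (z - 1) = -z^4 - 2*z^3 + z^2 + 4*z - 2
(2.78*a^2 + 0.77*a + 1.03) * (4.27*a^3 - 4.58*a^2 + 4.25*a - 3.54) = 11.8706*a^5 - 9.4445*a^4 + 12.6865*a^3 - 11.2861*a^2 + 1.6517*a - 3.6462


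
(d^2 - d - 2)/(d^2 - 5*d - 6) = (d - 2)/(d - 6)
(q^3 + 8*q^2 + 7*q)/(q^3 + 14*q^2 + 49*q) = (q + 1)/(q + 7)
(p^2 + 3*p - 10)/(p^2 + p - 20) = (p - 2)/(p - 4)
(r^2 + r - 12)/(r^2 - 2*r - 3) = (r + 4)/(r + 1)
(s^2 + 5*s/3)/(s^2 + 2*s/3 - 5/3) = s/(s - 1)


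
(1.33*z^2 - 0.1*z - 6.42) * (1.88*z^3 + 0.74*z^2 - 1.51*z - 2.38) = 2.5004*z^5 + 0.7962*z^4 - 14.1519*z^3 - 7.7652*z^2 + 9.9322*z + 15.2796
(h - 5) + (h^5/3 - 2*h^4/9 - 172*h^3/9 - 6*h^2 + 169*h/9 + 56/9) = h^5/3 - 2*h^4/9 - 172*h^3/9 - 6*h^2 + 178*h/9 + 11/9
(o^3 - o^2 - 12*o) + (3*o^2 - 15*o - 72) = o^3 + 2*o^2 - 27*o - 72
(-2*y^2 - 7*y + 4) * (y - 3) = -2*y^3 - y^2 + 25*y - 12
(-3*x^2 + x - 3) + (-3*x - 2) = -3*x^2 - 2*x - 5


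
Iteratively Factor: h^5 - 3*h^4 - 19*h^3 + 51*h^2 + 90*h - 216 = (h + 3)*(h^4 - 6*h^3 - h^2 + 54*h - 72) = (h - 2)*(h + 3)*(h^3 - 4*h^2 - 9*h + 36) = (h - 3)*(h - 2)*(h + 3)*(h^2 - h - 12) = (h - 4)*(h - 3)*(h - 2)*(h + 3)*(h + 3)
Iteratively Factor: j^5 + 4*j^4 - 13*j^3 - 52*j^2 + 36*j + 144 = (j - 2)*(j^4 + 6*j^3 - j^2 - 54*j - 72) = (j - 2)*(j + 4)*(j^3 + 2*j^2 - 9*j - 18) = (j - 2)*(j + 3)*(j + 4)*(j^2 - j - 6) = (j - 2)*(j + 2)*(j + 3)*(j + 4)*(j - 3)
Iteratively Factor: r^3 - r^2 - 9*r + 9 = (r + 3)*(r^2 - 4*r + 3) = (r - 3)*(r + 3)*(r - 1)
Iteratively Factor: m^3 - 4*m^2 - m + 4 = (m + 1)*(m^2 - 5*m + 4) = (m - 1)*(m + 1)*(m - 4)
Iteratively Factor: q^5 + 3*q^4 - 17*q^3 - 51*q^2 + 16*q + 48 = (q + 1)*(q^4 + 2*q^3 - 19*q^2 - 32*q + 48) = (q + 1)*(q + 3)*(q^3 - q^2 - 16*q + 16) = (q - 4)*(q + 1)*(q + 3)*(q^2 + 3*q - 4) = (q - 4)*(q - 1)*(q + 1)*(q + 3)*(q + 4)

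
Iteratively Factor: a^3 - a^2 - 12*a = (a + 3)*(a^2 - 4*a) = (a - 4)*(a + 3)*(a)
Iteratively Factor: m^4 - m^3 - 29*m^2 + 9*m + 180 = (m + 4)*(m^3 - 5*m^2 - 9*m + 45) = (m - 3)*(m + 4)*(m^2 - 2*m - 15) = (m - 3)*(m + 3)*(m + 4)*(m - 5)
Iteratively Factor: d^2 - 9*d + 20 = (d - 5)*(d - 4)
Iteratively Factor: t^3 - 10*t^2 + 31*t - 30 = (t - 3)*(t^2 - 7*t + 10) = (t - 5)*(t - 3)*(t - 2)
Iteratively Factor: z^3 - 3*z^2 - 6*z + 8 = (z + 2)*(z^2 - 5*z + 4) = (z - 1)*(z + 2)*(z - 4)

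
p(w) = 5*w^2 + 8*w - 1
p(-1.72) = 0.03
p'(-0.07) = 7.30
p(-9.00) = 332.00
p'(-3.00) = -22.00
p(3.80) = 101.60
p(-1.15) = -3.59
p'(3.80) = 46.00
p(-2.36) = 7.97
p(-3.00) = 20.00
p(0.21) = 0.90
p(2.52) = 50.91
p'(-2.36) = -15.60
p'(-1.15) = -3.50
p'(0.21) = 10.10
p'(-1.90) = -11.00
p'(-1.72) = -9.20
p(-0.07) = -1.54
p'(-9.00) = -82.00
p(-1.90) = 1.85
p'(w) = 10*w + 8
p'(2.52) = 33.20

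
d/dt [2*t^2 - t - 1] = 4*t - 1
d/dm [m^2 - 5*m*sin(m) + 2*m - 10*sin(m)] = -5*m*cos(m) + 2*m - 5*sin(m) - 10*cos(m) + 2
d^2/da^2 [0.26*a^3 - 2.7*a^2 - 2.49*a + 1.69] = 1.56*a - 5.4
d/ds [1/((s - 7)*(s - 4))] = (11 - 2*s)/(s^4 - 22*s^3 + 177*s^2 - 616*s + 784)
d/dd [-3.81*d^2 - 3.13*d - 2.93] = -7.62*d - 3.13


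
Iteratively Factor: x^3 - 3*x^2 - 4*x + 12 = (x - 2)*(x^2 - x - 6) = (x - 3)*(x - 2)*(x + 2)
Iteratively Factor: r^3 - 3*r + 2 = (r + 2)*(r^2 - 2*r + 1) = (r - 1)*(r + 2)*(r - 1)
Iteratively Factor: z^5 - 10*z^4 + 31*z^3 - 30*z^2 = (z)*(z^4 - 10*z^3 + 31*z^2 - 30*z) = z*(z - 2)*(z^3 - 8*z^2 + 15*z) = z*(z - 5)*(z - 2)*(z^2 - 3*z) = z*(z - 5)*(z - 3)*(z - 2)*(z)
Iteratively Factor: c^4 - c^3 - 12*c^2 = (c + 3)*(c^3 - 4*c^2) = c*(c + 3)*(c^2 - 4*c) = c^2*(c + 3)*(c - 4)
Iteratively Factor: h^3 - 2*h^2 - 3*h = (h)*(h^2 - 2*h - 3) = h*(h + 1)*(h - 3)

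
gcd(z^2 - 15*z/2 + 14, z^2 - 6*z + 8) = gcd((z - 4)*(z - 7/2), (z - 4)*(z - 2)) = z - 4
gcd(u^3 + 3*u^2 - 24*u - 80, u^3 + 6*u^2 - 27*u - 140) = u^2 - u - 20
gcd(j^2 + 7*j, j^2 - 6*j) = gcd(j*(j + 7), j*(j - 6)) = j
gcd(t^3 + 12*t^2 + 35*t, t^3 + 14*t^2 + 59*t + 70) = t^2 + 12*t + 35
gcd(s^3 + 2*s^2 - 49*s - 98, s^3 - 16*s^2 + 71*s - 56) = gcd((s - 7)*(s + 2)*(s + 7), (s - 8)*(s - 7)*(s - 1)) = s - 7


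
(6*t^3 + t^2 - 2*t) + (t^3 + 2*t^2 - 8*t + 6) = 7*t^3 + 3*t^2 - 10*t + 6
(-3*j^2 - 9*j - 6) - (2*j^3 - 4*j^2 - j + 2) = -2*j^3 + j^2 - 8*j - 8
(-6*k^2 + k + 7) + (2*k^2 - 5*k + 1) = -4*k^2 - 4*k + 8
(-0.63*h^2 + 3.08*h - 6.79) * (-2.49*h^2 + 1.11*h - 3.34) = 1.5687*h^4 - 8.3685*h^3 + 22.4301*h^2 - 17.8241*h + 22.6786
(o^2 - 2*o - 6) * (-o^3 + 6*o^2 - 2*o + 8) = -o^5 + 8*o^4 - 8*o^3 - 24*o^2 - 4*o - 48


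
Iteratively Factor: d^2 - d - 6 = (d - 3)*(d + 2)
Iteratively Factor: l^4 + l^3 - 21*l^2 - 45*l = (l + 3)*(l^3 - 2*l^2 - 15*l) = (l - 5)*(l + 3)*(l^2 + 3*l) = l*(l - 5)*(l + 3)*(l + 3)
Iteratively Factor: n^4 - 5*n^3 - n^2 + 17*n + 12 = (n - 3)*(n^3 - 2*n^2 - 7*n - 4) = (n - 4)*(n - 3)*(n^2 + 2*n + 1) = (n - 4)*(n - 3)*(n + 1)*(n + 1)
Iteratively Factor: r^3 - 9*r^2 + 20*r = (r - 4)*(r^2 - 5*r) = r*(r - 4)*(r - 5)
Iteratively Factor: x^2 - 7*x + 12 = (x - 3)*(x - 4)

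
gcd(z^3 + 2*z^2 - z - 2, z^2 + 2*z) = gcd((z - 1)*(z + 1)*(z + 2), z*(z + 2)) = z + 2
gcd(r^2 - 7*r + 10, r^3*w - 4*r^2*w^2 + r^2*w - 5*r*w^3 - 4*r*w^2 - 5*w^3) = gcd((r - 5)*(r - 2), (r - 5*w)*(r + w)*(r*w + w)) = 1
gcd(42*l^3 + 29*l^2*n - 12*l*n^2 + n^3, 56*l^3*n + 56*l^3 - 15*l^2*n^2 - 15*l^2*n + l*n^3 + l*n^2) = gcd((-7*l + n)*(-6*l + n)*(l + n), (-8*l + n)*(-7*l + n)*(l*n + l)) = 7*l - n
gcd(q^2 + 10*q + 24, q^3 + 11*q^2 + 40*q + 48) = q + 4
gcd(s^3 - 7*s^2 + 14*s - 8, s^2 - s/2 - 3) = s - 2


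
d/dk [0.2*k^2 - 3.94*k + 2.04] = 0.4*k - 3.94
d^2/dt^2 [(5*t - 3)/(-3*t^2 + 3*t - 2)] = 6*(-3*(2*t - 1)^2*(5*t - 3) + (15*t - 8)*(3*t^2 - 3*t + 2))/(3*t^2 - 3*t + 2)^3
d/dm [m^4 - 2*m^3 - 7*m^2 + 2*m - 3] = 4*m^3 - 6*m^2 - 14*m + 2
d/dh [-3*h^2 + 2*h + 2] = 2 - 6*h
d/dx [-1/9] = 0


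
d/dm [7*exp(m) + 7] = 7*exp(m)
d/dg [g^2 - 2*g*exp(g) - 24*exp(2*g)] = -2*g*exp(g) + 2*g - 48*exp(2*g) - 2*exp(g)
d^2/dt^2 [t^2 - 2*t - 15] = 2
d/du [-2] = 0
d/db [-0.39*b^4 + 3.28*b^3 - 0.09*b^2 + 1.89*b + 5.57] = -1.56*b^3 + 9.84*b^2 - 0.18*b + 1.89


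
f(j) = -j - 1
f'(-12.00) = -1.00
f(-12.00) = 11.00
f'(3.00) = -1.00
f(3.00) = -4.00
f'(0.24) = -1.00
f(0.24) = -1.24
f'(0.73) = -1.00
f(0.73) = -1.73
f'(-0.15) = -1.00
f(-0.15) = -0.85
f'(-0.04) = -1.00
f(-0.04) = -0.96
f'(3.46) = -1.00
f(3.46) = -4.46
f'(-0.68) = -1.00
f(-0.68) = -0.32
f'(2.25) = -1.00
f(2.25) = -3.25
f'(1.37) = -1.00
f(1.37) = -2.37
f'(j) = -1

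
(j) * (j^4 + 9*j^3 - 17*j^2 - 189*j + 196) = j^5 + 9*j^4 - 17*j^3 - 189*j^2 + 196*j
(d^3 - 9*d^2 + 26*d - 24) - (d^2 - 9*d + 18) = d^3 - 10*d^2 + 35*d - 42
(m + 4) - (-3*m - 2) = 4*m + 6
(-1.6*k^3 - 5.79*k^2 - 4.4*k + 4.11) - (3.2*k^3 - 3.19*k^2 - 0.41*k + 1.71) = -4.8*k^3 - 2.6*k^2 - 3.99*k + 2.4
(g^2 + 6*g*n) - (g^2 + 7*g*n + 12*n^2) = -g*n - 12*n^2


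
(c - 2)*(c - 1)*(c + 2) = c^3 - c^2 - 4*c + 4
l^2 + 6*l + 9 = (l + 3)^2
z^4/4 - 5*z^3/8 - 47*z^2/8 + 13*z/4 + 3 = (z/4 + 1)*(z - 6)*(z - 1)*(z + 1/2)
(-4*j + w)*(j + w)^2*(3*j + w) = -12*j^4 - 25*j^3*w - 13*j^2*w^2 + j*w^3 + w^4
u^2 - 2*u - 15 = (u - 5)*(u + 3)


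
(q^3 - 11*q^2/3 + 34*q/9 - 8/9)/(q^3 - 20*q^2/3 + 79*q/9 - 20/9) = (q - 2)/(q - 5)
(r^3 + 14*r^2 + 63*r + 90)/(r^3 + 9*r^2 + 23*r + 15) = (r + 6)/(r + 1)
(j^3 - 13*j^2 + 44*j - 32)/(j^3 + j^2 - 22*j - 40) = (j^3 - 13*j^2 + 44*j - 32)/(j^3 + j^2 - 22*j - 40)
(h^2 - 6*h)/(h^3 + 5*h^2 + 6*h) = (h - 6)/(h^2 + 5*h + 6)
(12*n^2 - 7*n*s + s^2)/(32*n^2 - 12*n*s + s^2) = (-3*n + s)/(-8*n + s)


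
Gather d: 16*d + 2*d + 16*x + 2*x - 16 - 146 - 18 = 18*d + 18*x - 180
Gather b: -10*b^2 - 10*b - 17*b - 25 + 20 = -10*b^2 - 27*b - 5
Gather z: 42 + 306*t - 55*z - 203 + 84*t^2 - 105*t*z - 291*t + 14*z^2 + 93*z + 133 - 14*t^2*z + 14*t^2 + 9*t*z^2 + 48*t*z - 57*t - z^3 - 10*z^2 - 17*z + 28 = 98*t^2 - 42*t - z^3 + z^2*(9*t + 4) + z*(-14*t^2 - 57*t + 21)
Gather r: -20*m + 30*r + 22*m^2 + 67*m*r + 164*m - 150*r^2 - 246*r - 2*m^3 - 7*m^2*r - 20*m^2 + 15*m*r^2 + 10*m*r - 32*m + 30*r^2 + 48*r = -2*m^3 + 2*m^2 + 112*m + r^2*(15*m - 120) + r*(-7*m^2 + 77*m - 168)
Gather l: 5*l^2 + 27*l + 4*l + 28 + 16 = 5*l^2 + 31*l + 44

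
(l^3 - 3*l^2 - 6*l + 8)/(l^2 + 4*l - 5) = (l^2 - 2*l - 8)/(l + 5)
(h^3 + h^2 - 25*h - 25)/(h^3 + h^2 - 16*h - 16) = (h^2 - 25)/(h^2 - 16)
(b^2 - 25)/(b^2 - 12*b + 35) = (b + 5)/(b - 7)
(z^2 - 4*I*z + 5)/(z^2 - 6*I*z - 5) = (z + I)/(z - I)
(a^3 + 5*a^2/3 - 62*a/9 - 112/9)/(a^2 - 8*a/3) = a + 13/3 + 14/(3*a)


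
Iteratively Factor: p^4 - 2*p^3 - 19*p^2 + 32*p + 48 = (p - 4)*(p^3 + 2*p^2 - 11*p - 12) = (p - 4)*(p + 1)*(p^2 + p - 12) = (p - 4)*(p - 3)*(p + 1)*(p + 4)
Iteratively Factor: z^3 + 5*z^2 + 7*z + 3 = (z + 1)*(z^2 + 4*z + 3) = (z + 1)^2*(z + 3)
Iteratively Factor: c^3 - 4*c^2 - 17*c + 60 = (c + 4)*(c^2 - 8*c + 15) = (c - 5)*(c + 4)*(c - 3)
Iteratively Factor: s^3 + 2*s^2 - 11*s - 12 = (s + 1)*(s^2 + s - 12) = (s + 1)*(s + 4)*(s - 3)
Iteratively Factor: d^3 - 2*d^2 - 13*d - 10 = (d + 2)*(d^2 - 4*d - 5) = (d + 1)*(d + 2)*(d - 5)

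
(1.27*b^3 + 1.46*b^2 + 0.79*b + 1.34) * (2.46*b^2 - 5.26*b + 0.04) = 3.1242*b^5 - 3.0886*b^4 - 5.6854*b^3 - 0.8006*b^2 - 7.0168*b + 0.0536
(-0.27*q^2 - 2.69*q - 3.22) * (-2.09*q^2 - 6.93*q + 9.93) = 0.5643*q^4 + 7.4932*q^3 + 22.6904*q^2 - 4.3971*q - 31.9746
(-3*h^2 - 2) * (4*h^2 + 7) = -12*h^4 - 29*h^2 - 14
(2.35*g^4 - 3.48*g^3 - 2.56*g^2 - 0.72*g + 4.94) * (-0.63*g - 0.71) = -1.4805*g^5 + 0.5239*g^4 + 4.0836*g^3 + 2.2712*g^2 - 2.601*g - 3.5074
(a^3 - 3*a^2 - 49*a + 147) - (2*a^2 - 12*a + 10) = a^3 - 5*a^2 - 37*a + 137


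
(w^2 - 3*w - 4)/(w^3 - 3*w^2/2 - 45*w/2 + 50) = 2*(w + 1)/(2*w^2 + 5*w - 25)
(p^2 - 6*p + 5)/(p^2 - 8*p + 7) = (p - 5)/(p - 7)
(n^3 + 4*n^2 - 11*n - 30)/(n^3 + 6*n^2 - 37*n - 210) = (n^2 - n - 6)/(n^2 + n - 42)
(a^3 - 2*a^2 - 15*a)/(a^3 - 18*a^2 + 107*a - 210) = a*(a + 3)/(a^2 - 13*a + 42)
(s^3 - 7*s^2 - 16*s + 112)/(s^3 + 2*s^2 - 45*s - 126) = (s^2 - 16)/(s^2 + 9*s + 18)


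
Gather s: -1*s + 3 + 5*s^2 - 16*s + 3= 5*s^2 - 17*s + 6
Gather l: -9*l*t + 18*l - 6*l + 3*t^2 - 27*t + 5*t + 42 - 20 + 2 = l*(12 - 9*t) + 3*t^2 - 22*t + 24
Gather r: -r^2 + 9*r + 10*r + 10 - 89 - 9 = -r^2 + 19*r - 88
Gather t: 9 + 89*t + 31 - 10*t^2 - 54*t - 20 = -10*t^2 + 35*t + 20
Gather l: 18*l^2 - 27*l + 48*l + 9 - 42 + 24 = 18*l^2 + 21*l - 9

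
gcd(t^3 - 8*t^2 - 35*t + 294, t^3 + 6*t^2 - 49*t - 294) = t^2 - t - 42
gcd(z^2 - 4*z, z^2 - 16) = z - 4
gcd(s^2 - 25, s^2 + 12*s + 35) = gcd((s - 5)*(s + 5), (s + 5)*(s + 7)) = s + 5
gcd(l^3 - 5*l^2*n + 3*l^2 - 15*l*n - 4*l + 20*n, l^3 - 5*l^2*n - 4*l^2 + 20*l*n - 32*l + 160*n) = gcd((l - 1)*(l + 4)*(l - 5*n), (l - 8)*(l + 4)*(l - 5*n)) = l^2 - 5*l*n + 4*l - 20*n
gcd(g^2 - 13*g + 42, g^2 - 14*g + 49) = g - 7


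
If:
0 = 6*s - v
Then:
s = v/6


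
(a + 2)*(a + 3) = a^2 + 5*a + 6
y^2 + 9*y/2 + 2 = (y + 1/2)*(y + 4)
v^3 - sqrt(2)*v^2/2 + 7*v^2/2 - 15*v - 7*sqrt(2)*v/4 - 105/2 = (v + 7/2)*(v - 3*sqrt(2))*(v + 5*sqrt(2)/2)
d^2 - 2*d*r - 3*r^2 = (d - 3*r)*(d + r)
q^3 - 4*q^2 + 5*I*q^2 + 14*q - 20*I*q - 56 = (q - 4)*(q - 2*I)*(q + 7*I)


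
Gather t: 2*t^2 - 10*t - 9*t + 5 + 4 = 2*t^2 - 19*t + 9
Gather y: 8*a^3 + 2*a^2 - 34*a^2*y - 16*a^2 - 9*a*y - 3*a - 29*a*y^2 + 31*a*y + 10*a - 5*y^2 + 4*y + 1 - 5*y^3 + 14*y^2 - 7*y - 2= 8*a^3 - 14*a^2 + 7*a - 5*y^3 + y^2*(9 - 29*a) + y*(-34*a^2 + 22*a - 3) - 1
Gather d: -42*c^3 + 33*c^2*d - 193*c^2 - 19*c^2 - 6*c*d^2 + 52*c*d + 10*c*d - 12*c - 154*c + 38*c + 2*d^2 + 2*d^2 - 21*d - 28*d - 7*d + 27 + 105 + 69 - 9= -42*c^3 - 212*c^2 - 128*c + d^2*(4 - 6*c) + d*(33*c^2 + 62*c - 56) + 192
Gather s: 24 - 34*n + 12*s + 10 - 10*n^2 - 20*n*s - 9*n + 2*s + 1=-10*n^2 - 43*n + s*(14 - 20*n) + 35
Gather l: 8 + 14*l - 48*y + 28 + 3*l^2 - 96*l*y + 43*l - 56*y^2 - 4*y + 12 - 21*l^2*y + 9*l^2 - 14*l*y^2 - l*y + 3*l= l^2*(12 - 21*y) + l*(-14*y^2 - 97*y + 60) - 56*y^2 - 52*y + 48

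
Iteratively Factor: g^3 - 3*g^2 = (g)*(g^2 - 3*g) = g^2*(g - 3)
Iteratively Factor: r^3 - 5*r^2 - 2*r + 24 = (r - 3)*(r^2 - 2*r - 8) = (r - 4)*(r - 3)*(r + 2)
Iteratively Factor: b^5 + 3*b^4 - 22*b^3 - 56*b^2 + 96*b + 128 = (b - 2)*(b^4 + 5*b^3 - 12*b^2 - 80*b - 64) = (b - 4)*(b - 2)*(b^3 + 9*b^2 + 24*b + 16) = (b - 4)*(b - 2)*(b + 1)*(b^2 + 8*b + 16) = (b - 4)*(b - 2)*(b + 1)*(b + 4)*(b + 4)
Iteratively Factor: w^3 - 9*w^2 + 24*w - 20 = (w - 2)*(w^2 - 7*w + 10) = (w - 2)^2*(w - 5)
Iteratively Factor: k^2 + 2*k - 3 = (k - 1)*(k + 3)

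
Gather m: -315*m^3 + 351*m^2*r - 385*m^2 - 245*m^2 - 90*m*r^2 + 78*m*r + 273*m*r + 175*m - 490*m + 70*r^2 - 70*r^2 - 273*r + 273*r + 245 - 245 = -315*m^3 + m^2*(351*r - 630) + m*(-90*r^2 + 351*r - 315)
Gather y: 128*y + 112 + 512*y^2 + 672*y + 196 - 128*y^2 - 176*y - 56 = 384*y^2 + 624*y + 252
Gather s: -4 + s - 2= s - 6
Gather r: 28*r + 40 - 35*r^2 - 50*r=-35*r^2 - 22*r + 40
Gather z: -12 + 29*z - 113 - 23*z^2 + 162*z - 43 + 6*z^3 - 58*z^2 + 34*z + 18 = 6*z^3 - 81*z^2 + 225*z - 150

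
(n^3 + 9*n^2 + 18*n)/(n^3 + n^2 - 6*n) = (n + 6)/(n - 2)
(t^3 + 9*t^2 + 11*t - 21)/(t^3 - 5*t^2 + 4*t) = (t^2 + 10*t + 21)/(t*(t - 4))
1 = 1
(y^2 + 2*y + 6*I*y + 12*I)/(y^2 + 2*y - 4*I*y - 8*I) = (y + 6*I)/(y - 4*I)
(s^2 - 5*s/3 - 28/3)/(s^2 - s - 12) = (s + 7/3)/(s + 3)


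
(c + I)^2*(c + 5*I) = c^3 + 7*I*c^2 - 11*c - 5*I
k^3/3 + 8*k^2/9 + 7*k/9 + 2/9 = (k/3 + 1/3)*(k + 2/3)*(k + 1)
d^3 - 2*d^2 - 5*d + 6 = (d - 3)*(d - 1)*(d + 2)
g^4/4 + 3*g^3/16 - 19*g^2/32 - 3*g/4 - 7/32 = (g/4 + 1/4)*(g - 7/4)*(g + 1/2)*(g + 1)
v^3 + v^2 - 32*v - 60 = (v - 6)*(v + 2)*(v + 5)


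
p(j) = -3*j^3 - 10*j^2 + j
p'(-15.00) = -1724.00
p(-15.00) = 7860.00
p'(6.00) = -443.00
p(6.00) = -1002.00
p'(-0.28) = 5.89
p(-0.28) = -1.00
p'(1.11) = -32.29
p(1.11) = -15.31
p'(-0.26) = 5.59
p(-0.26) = -0.88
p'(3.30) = -163.01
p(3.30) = -213.41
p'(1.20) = -35.96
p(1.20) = -18.38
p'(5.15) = -340.70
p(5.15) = -669.85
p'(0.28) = -5.31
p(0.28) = -0.57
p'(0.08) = -0.66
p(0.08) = 0.01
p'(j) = -9*j^2 - 20*j + 1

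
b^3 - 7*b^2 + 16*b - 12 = (b - 3)*(b - 2)^2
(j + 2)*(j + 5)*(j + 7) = j^3 + 14*j^2 + 59*j + 70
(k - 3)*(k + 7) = k^2 + 4*k - 21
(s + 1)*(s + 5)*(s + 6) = s^3 + 12*s^2 + 41*s + 30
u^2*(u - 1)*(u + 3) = u^4 + 2*u^3 - 3*u^2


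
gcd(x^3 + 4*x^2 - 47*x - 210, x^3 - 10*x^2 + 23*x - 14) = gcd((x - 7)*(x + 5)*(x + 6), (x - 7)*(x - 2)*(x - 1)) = x - 7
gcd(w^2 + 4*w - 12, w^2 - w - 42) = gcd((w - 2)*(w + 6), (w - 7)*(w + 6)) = w + 6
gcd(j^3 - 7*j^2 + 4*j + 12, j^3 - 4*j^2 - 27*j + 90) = j - 6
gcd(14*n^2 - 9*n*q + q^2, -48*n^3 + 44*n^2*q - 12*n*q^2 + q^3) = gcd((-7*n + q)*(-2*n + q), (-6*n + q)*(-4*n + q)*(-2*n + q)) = -2*n + q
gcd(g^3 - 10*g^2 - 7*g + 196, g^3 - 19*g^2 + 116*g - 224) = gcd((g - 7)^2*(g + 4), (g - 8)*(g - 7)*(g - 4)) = g - 7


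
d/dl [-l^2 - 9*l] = -2*l - 9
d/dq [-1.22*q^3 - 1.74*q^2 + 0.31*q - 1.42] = -3.66*q^2 - 3.48*q + 0.31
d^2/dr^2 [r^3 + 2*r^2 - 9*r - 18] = 6*r + 4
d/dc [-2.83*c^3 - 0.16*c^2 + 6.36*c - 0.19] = -8.49*c^2 - 0.32*c + 6.36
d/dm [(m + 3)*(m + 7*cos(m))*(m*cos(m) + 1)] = -(m + 3)*(m + 7*cos(m))*(m*sin(m) - cos(m)) - (m + 3)*(m*cos(m) + 1)*(7*sin(m) - 1) + (m + 7*cos(m))*(m*cos(m) + 1)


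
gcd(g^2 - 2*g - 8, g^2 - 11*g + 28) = g - 4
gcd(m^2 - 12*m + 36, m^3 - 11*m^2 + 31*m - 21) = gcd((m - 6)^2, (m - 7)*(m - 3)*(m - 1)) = 1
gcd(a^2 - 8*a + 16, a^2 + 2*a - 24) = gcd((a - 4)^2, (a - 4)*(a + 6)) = a - 4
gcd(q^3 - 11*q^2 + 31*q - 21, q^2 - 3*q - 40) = 1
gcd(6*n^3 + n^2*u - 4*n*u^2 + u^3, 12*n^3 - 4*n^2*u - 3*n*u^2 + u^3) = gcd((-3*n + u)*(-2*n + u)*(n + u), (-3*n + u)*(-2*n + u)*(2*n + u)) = 6*n^2 - 5*n*u + u^2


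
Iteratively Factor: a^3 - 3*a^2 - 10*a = (a)*(a^2 - 3*a - 10) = a*(a - 5)*(a + 2)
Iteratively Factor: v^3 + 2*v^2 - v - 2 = (v + 2)*(v^2 - 1) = (v - 1)*(v + 2)*(v + 1)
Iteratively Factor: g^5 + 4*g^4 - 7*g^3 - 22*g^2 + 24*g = (g - 1)*(g^4 + 5*g^3 - 2*g^2 - 24*g) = (g - 1)*(g + 3)*(g^3 + 2*g^2 - 8*g) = g*(g - 1)*(g + 3)*(g^2 + 2*g - 8) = g*(g - 1)*(g + 3)*(g + 4)*(g - 2)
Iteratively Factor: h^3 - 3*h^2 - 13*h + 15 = (h + 3)*(h^2 - 6*h + 5) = (h - 1)*(h + 3)*(h - 5)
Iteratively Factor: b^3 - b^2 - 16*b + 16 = (b - 4)*(b^2 + 3*b - 4) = (b - 4)*(b - 1)*(b + 4)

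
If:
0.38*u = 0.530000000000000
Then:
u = 1.39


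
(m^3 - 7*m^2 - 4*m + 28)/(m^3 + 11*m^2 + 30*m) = (m^3 - 7*m^2 - 4*m + 28)/(m*(m^2 + 11*m + 30))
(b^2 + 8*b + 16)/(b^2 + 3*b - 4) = (b + 4)/(b - 1)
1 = 1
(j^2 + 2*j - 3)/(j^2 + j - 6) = (j - 1)/(j - 2)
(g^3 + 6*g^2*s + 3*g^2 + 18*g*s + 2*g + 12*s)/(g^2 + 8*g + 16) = (g^3 + 6*g^2*s + 3*g^2 + 18*g*s + 2*g + 12*s)/(g^2 + 8*g + 16)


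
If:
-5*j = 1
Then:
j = -1/5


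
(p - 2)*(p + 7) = p^2 + 5*p - 14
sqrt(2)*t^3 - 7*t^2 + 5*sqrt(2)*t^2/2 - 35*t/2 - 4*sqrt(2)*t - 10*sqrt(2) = (t + 5/2)*(t - 4*sqrt(2))*(sqrt(2)*t + 1)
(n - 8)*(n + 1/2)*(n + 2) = n^3 - 11*n^2/2 - 19*n - 8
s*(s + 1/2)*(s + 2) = s^3 + 5*s^2/2 + s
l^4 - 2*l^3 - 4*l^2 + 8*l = l*(l - 2)^2*(l + 2)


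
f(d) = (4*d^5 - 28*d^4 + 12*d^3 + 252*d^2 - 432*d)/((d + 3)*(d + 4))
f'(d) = (20*d^4 - 112*d^3 + 36*d^2 + 504*d - 432)/((d + 3)*(d + 4)) - (4*d^5 - 28*d^4 + 12*d^3 + 252*d^2 - 432*d)/((d + 3)*(d + 4)^2) - (4*d^5 - 28*d^4 + 12*d^3 + 252*d^2 - 432*d)/((d + 3)^2*(d + 4)) = 4*(3*d^4 - 4*d^3 - 87*d^2 + 264*d - 144)/(d^2 + 8*d + 16)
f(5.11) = 11.09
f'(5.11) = 21.45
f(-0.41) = 23.43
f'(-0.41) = -82.71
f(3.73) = -0.28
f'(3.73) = 0.23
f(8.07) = 279.79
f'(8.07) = 190.61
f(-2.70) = 1808.44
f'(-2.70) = -2965.36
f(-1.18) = 151.49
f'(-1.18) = -283.82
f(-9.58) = -14758.84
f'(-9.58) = 2328.84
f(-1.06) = 120.29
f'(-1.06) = -237.42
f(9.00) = 498.46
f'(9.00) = 282.89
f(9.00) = 498.46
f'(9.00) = 282.89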